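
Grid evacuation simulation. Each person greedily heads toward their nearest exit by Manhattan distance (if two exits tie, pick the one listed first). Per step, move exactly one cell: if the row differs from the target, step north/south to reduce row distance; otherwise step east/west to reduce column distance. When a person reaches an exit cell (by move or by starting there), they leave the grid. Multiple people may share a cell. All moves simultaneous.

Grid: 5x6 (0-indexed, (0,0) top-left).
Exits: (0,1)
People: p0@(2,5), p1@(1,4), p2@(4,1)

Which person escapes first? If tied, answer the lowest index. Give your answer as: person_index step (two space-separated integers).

Answer: 1 4

Derivation:
Step 1: p0:(2,5)->(1,5) | p1:(1,4)->(0,4) | p2:(4,1)->(3,1)
Step 2: p0:(1,5)->(0,5) | p1:(0,4)->(0,3) | p2:(3,1)->(2,1)
Step 3: p0:(0,5)->(0,4) | p1:(0,3)->(0,2) | p2:(2,1)->(1,1)
Step 4: p0:(0,4)->(0,3) | p1:(0,2)->(0,1)->EXIT | p2:(1,1)->(0,1)->EXIT
Step 5: p0:(0,3)->(0,2) | p1:escaped | p2:escaped
Step 6: p0:(0,2)->(0,1)->EXIT | p1:escaped | p2:escaped
Exit steps: [6, 4, 4]
First to escape: p1 at step 4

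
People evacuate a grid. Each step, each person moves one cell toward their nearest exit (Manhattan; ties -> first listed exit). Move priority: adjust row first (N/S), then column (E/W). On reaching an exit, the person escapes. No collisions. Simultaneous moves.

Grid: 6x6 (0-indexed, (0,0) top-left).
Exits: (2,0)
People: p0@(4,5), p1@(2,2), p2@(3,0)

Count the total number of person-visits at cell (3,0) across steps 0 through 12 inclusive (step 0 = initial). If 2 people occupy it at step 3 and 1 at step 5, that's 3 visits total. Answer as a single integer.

Step 0: p0@(4,5) p1@(2,2) p2@(3,0) -> at (3,0): 1 [p2], cum=1
Step 1: p0@(3,5) p1@(2,1) p2@ESC -> at (3,0): 0 [-], cum=1
Step 2: p0@(2,5) p1@ESC p2@ESC -> at (3,0): 0 [-], cum=1
Step 3: p0@(2,4) p1@ESC p2@ESC -> at (3,0): 0 [-], cum=1
Step 4: p0@(2,3) p1@ESC p2@ESC -> at (3,0): 0 [-], cum=1
Step 5: p0@(2,2) p1@ESC p2@ESC -> at (3,0): 0 [-], cum=1
Step 6: p0@(2,1) p1@ESC p2@ESC -> at (3,0): 0 [-], cum=1
Step 7: p0@ESC p1@ESC p2@ESC -> at (3,0): 0 [-], cum=1
Total visits = 1

Answer: 1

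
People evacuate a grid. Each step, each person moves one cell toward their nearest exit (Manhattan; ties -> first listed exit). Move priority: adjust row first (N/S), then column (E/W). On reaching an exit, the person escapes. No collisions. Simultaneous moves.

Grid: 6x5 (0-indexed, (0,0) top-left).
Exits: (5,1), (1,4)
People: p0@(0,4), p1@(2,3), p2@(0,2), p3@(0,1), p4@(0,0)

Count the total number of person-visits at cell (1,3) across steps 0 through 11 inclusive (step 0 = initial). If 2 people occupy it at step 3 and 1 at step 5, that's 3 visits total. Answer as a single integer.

Answer: 4

Derivation:
Step 0: p0@(0,4) p1@(2,3) p2@(0,2) p3@(0,1) p4@(0,0) -> at (1,3): 0 [-], cum=0
Step 1: p0@ESC p1@(1,3) p2@(1,2) p3@(1,1) p4@(1,0) -> at (1,3): 1 [p1], cum=1
Step 2: p0@ESC p1@ESC p2@(1,3) p3@(1,2) p4@(1,1) -> at (1,3): 1 [p2], cum=2
Step 3: p0@ESC p1@ESC p2@ESC p3@(1,3) p4@(1,2) -> at (1,3): 1 [p3], cum=3
Step 4: p0@ESC p1@ESC p2@ESC p3@ESC p4@(1,3) -> at (1,3): 1 [p4], cum=4
Step 5: p0@ESC p1@ESC p2@ESC p3@ESC p4@ESC -> at (1,3): 0 [-], cum=4
Total visits = 4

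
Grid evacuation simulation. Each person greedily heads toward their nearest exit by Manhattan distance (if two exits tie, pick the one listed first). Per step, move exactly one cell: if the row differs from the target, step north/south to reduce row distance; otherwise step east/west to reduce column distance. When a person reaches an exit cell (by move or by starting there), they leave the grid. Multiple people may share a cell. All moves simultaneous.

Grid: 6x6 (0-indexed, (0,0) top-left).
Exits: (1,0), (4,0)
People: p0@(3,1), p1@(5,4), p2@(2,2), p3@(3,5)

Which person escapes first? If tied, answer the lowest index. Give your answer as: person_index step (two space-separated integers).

Answer: 0 2

Derivation:
Step 1: p0:(3,1)->(4,1) | p1:(5,4)->(4,4) | p2:(2,2)->(1,2) | p3:(3,5)->(4,5)
Step 2: p0:(4,1)->(4,0)->EXIT | p1:(4,4)->(4,3) | p2:(1,2)->(1,1) | p3:(4,5)->(4,4)
Step 3: p0:escaped | p1:(4,3)->(4,2) | p2:(1,1)->(1,0)->EXIT | p3:(4,4)->(4,3)
Step 4: p0:escaped | p1:(4,2)->(4,1) | p2:escaped | p3:(4,3)->(4,2)
Step 5: p0:escaped | p1:(4,1)->(4,0)->EXIT | p2:escaped | p3:(4,2)->(4,1)
Step 6: p0:escaped | p1:escaped | p2:escaped | p3:(4,1)->(4,0)->EXIT
Exit steps: [2, 5, 3, 6]
First to escape: p0 at step 2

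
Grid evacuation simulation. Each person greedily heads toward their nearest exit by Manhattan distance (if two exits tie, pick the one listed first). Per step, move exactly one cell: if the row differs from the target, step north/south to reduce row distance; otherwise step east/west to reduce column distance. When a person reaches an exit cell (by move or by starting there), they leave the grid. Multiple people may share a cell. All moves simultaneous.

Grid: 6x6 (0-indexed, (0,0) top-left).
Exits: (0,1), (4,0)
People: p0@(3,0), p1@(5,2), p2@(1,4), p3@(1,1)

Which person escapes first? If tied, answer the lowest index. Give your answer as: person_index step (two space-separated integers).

Step 1: p0:(3,0)->(4,0)->EXIT | p1:(5,2)->(4,2) | p2:(1,4)->(0,4) | p3:(1,1)->(0,1)->EXIT
Step 2: p0:escaped | p1:(4,2)->(4,1) | p2:(0,4)->(0,3) | p3:escaped
Step 3: p0:escaped | p1:(4,1)->(4,0)->EXIT | p2:(0,3)->(0,2) | p3:escaped
Step 4: p0:escaped | p1:escaped | p2:(0,2)->(0,1)->EXIT | p3:escaped
Exit steps: [1, 3, 4, 1]
First to escape: p0 at step 1

Answer: 0 1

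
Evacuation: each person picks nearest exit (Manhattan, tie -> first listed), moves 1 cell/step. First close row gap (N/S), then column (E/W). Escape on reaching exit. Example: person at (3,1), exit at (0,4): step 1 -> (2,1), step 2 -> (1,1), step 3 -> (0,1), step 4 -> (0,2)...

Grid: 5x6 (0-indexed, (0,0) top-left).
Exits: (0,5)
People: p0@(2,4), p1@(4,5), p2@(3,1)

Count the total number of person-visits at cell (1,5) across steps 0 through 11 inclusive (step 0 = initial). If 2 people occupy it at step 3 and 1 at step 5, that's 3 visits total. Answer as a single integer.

Answer: 1

Derivation:
Step 0: p0@(2,4) p1@(4,5) p2@(3,1) -> at (1,5): 0 [-], cum=0
Step 1: p0@(1,4) p1@(3,5) p2@(2,1) -> at (1,5): 0 [-], cum=0
Step 2: p0@(0,4) p1@(2,5) p2@(1,1) -> at (1,5): 0 [-], cum=0
Step 3: p0@ESC p1@(1,5) p2@(0,1) -> at (1,5): 1 [p1], cum=1
Step 4: p0@ESC p1@ESC p2@(0,2) -> at (1,5): 0 [-], cum=1
Step 5: p0@ESC p1@ESC p2@(0,3) -> at (1,5): 0 [-], cum=1
Step 6: p0@ESC p1@ESC p2@(0,4) -> at (1,5): 0 [-], cum=1
Step 7: p0@ESC p1@ESC p2@ESC -> at (1,5): 0 [-], cum=1
Total visits = 1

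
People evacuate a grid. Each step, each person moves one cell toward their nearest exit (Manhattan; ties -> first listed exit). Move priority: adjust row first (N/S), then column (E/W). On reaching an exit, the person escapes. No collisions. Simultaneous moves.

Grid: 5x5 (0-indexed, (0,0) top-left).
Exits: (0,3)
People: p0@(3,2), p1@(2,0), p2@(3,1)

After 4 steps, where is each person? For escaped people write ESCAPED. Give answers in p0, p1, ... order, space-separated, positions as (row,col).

Step 1: p0:(3,2)->(2,2) | p1:(2,0)->(1,0) | p2:(3,1)->(2,1)
Step 2: p0:(2,2)->(1,2) | p1:(1,0)->(0,0) | p2:(2,1)->(1,1)
Step 3: p0:(1,2)->(0,2) | p1:(0,0)->(0,1) | p2:(1,1)->(0,1)
Step 4: p0:(0,2)->(0,3)->EXIT | p1:(0,1)->(0,2) | p2:(0,1)->(0,2)

ESCAPED (0,2) (0,2)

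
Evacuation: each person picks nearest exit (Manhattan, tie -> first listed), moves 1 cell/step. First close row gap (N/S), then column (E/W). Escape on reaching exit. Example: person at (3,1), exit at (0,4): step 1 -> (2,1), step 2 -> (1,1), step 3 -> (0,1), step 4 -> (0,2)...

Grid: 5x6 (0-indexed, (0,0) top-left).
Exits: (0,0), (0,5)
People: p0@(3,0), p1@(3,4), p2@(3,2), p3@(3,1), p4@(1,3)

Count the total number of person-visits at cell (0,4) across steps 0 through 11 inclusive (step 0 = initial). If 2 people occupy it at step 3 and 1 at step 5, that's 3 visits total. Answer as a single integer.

Step 0: p0@(3,0) p1@(3,4) p2@(3,2) p3@(3,1) p4@(1,3) -> at (0,4): 0 [-], cum=0
Step 1: p0@(2,0) p1@(2,4) p2@(2,2) p3@(2,1) p4@(0,3) -> at (0,4): 0 [-], cum=0
Step 2: p0@(1,0) p1@(1,4) p2@(1,2) p3@(1,1) p4@(0,4) -> at (0,4): 1 [p4], cum=1
Step 3: p0@ESC p1@(0,4) p2@(0,2) p3@(0,1) p4@ESC -> at (0,4): 1 [p1], cum=2
Step 4: p0@ESC p1@ESC p2@(0,1) p3@ESC p4@ESC -> at (0,4): 0 [-], cum=2
Step 5: p0@ESC p1@ESC p2@ESC p3@ESC p4@ESC -> at (0,4): 0 [-], cum=2
Total visits = 2

Answer: 2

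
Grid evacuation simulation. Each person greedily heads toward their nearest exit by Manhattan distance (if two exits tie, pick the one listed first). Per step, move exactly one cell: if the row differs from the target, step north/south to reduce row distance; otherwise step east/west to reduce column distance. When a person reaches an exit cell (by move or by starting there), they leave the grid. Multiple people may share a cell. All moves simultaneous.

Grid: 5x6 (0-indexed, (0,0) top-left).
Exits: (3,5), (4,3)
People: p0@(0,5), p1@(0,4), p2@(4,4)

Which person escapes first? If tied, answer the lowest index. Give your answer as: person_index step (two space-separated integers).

Answer: 2 1

Derivation:
Step 1: p0:(0,5)->(1,5) | p1:(0,4)->(1,4) | p2:(4,4)->(4,3)->EXIT
Step 2: p0:(1,5)->(2,5) | p1:(1,4)->(2,4) | p2:escaped
Step 3: p0:(2,5)->(3,5)->EXIT | p1:(2,4)->(3,4) | p2:escaped
Step 4: p0:escaped | p1:(3,4)->(3,5)->EXIT | p2:escaped
Exit steps: [3, 4, 1]
First to escape: p2 at step 1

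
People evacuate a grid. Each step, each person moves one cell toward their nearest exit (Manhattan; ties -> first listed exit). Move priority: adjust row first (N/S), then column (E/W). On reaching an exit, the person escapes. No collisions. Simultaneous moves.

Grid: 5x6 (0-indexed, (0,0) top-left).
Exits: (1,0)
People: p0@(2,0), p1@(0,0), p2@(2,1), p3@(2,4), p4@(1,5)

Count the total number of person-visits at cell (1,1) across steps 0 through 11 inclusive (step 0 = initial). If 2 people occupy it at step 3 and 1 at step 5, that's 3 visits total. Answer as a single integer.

Answer: 3

Derivation:
Step 0: p0@(2,0) p1@(0,0) p2@(2,1) p3@(2,4) p4@(1,5) -> at (1,1): 0 [-], cum=0
Step 1: p0@ESC p1@ESC p2@(1,1) p3@(1,4) p4@(1,4) -> at (1,1): 1 [p2], cum=1
Step 2: p0@ESC p1@ESC p2@ESC p3@(1,3) p4@(1,3) -> at (1,1): 0 [-], cum=1
Step 3: p0@ESC p1@ESC p2@ESC p3@(1,2) p4@(1,2) -> at (1,1): 0 [-], cum=1
Step 4: p0@ESC p1@ESC p2@ESC p3@(1,1) p4@(1,1) -> at (1,1): 2 [p3,p4], cum=3
Step 5: p0@ESC p1@ESC p2@ESC p3@ESC p4@ESC -> at (1,1): 0 [-], cum=3
Total visits = 3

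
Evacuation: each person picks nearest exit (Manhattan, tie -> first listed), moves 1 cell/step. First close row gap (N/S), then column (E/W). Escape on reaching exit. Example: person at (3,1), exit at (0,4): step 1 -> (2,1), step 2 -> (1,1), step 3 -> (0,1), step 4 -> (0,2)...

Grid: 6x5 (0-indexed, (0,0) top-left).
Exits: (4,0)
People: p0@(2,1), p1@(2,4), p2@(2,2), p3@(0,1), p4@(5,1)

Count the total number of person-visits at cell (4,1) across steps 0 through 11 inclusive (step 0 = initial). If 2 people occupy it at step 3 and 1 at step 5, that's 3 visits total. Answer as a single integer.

Answer: 5

Derivation:
Step 0: p0@(2,1) p1@(2,4) p2@(2,2) p3@(0,1) p4@(5,1) -> at (4,1): 0 [-], cum=0
Step 1: p0@(3,1) p1@(3,4) p2@(3,2) p3@(1,1) p4@(4,1) -> at (4,1): 1 [p4], cum=1
Step 2: p0@(4,1) p1@(4,4) p2@(4,2) p3@(2,1) p4@ESC -> at (4,1): 1 [p0], cum=2
Step 3: p0@ESC p1@(4,3) p2@(4,1) p3@(3,1) p4@ESC -> at (4,1): 1 [p2], cum=3
Step 4: p0@ESC p1@(4,2) p2@ESC p3@(4,1) p4@ESC -> at (4,1): 1 [p3], cum=4
Step 5: p0@ESC p1@(4,1) p2@ESC p3@ESC p4@ESC -> at (4,1): 1 [p1], cum=5
Step 6: p0@ESC p1@ESC p2@ESC p3@ESC p4@ESC -> at (4,1): 0 [-], cum=5
Total visits = 5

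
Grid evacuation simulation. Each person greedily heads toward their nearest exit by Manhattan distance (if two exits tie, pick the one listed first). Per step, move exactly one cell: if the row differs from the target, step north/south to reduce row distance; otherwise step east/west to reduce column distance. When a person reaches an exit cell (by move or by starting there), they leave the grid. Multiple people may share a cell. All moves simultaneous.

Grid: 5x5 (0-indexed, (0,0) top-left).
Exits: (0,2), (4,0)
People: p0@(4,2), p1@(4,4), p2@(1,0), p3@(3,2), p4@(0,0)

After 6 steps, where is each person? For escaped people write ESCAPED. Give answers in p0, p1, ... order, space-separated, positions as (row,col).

Step 1: p0:(4,2)->(4,1) | p1:(4,4)->(4,3) | p2:(1,0)->(0,0) | p3:(3,2)->(2,2) | p4:(0,0)->(0,1)
Step 2: p0:(4,1)->(4,0)->EXIT | p1:(4,3)->(4,2) | p2:(0,0)->(0,1) | p3:(2,2)->(1,2) | p4:(0,1)->(0,2)->EXIT
Step 3: p0:escaped | p1:(4,2)->(4,1) | p2:(0,1)->(0,2)->EXIT | p3:(1,2)->(0,2)->EXIT | p4:escaped
Step 4: p0:escaped | p1:(4,1)->(4,0)->EXIT | p2:escaped | p3:escaped | p4:escaped

ESCAPED ESCAPED ESCAPED ESCAPED ESCAPED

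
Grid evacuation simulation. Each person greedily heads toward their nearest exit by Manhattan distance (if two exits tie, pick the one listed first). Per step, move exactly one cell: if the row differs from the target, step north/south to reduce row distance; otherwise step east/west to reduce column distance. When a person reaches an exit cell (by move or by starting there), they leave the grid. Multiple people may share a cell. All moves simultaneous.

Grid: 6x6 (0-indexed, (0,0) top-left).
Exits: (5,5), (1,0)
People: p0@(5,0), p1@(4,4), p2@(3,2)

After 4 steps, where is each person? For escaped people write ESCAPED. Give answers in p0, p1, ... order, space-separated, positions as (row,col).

Step 1: p0:(5,0)->(4,0) | p1:(4,4)->(5,4) | p2:(3,2)->(2,2)
Step 2: p0:(4,0)->(3,0) | p1:(5,4)->(5,5)->EXIT | p2:(2,2)->(1,2)
Step 3: p0:(3,0)->(2,0) | p1:escaped | p2:(1,2)->(1,1)
Step 4: p0:(2,0)->(1,0)->EXIT | p1:escaped | p2:(1,1)->(1,0)->EXIT

ESCAPED ESCAPED ESCAPED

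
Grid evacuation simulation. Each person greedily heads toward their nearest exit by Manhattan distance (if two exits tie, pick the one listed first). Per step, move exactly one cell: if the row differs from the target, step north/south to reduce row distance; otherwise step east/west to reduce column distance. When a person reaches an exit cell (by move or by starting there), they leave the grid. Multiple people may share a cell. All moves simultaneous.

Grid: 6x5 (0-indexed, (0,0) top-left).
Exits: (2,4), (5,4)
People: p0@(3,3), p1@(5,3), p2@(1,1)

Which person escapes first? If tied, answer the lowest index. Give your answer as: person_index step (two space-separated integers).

Step 1: p0:(3,3)->(2,3) | p1:(5,3)->(5,4)->EXIT | p2:(1,1)->(2,1)
Step 2: p0:(2,3)->(2,4)->EXIT | p1:escaped | p2:(2,1)->(2,2)
Step 3: p0:escaped | p1:escaped | p2:(2,2)->(2,3)
Step 4: p0:escaped | p1:escaped | p2:(2,3)->(2,4)->EXIT
Exit steps: [2, 1, 4]
First to escape: p1 at step 1

Answer: 1 1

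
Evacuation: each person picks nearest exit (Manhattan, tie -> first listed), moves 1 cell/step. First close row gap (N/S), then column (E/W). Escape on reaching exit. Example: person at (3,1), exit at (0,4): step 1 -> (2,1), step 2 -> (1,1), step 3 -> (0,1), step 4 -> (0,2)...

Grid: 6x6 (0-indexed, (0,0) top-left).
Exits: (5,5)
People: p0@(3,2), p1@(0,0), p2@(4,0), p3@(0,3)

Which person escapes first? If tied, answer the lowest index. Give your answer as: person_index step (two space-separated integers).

Step 1: p0:(3,2)->(4,2) | p1:(0,0)->(1,0) | p2:(4,0)->(5,0) | p3:(0,3)->(1,3)
Step 2: p0:(4,2)->(5,2) | p1:(1,0)->(2,0) | p2:(5,0)->(5,1) | p3:(1,3)->(2,3)
Step 3: p0:(5,2)->(5,3) | p1:(2,0)->(3,0) | p2:(5,1)->(5,2) | p3:(2,3)->(3,3)
Step 4: p0:(5,3)->(5,4) | p1:(3,0)->(4,0) | p2:(5,2)->(5,3) | p3:(3,3)->(4,3)
Step 5: p0:(5,4)->(5,5)->EXIT | p1:(4,0)->(5,0) | p2:(5,3)->(5,4) | p3:(4,3)->(5,3)
Step 6: p0:escaped | p1:(5,0)->(5,1) | p2:(5,4)->(5,5)->EXIT | p3:(5,3)->(5,4)
Step 7: p0:escaped | p1:(5,1)->(5,2) | p2:escaped | p3:(5,4)->(5,5)->EXIT
Step 8: p0:escaped | p1:(5,2)->(5,3) | p2:escaped | p3:escaped
Step 9: p0:escaped | p1:(5,3)->(5,4) | p2:escaped | p3:escaped
Step 10: p0:escaped | p1:(5,4)->(5,5)->EXIT | p2:escaped | p3:escaped
Exit steps: [5, 10, 6, 7]
First to escape: p0 at step 5

Answer: 0 5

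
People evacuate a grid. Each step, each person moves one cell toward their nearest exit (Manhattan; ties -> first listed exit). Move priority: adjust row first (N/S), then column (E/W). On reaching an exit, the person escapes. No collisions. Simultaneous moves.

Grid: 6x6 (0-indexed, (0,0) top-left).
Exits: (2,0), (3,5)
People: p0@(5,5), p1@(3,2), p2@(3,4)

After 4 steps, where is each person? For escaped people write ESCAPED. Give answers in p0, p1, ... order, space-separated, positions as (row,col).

Step 1: p0:(5,5)->(4,5) | p1:(3,2)->(2,2) | p2:(3,4)->(3,5)->EXIT
Step 2: p0:(4,5)->(3,5)->EXIT | p1:(2,2)->(2,1) | p2:escaped
Step 3: p0:escaped | p1:(2,1)->(2,0)->EXIT | p2:escaped

ESCAPED ESCAPED ESCAPED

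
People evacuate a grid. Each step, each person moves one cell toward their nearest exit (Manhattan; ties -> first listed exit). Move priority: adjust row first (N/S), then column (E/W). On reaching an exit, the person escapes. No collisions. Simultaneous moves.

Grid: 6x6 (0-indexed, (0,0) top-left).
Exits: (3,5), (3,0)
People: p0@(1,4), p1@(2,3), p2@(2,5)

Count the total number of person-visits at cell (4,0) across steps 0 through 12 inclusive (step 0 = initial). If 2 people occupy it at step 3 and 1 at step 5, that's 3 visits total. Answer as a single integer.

Answer: 0

Derivation:
Step 0: p0@(1,4) p1@(2,3) p2@(2,5) -> at (4,0): 0 [-], cum=0
Step 1: p0@(2,4) p1@(3,3) p2@ESC -> at (4,0): 0 [-], cum=0
Step 2: p0@(3,4) p1@(3,4) p2@ESC -> at (4,0): 0 [-], cum=0
Step 3: p0@ESC p1@ESC p2@ESC -> at (4,0): 0 [-], cum=0
Total visits = 0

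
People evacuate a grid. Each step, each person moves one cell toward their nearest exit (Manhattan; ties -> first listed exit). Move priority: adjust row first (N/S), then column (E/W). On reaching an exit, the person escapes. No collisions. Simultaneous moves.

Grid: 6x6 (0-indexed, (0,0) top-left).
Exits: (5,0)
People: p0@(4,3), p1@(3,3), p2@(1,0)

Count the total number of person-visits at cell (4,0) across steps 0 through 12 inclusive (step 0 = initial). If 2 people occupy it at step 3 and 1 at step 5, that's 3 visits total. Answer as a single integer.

Step 0: p0@(4,3) p1@(3,3) p2@(1,0) -> at (4,0): 0 [-], cum=0
Step 1: p0@(5,3) p1@(4,3) p2@(2,0) -> at (4,0): 0 [-], cum=0
Step 2: p0@(5,2) p1@(5,3) p2@(3,0) -> at (4,0): 0 [-], cum=0
Step 3: p0@(5,1) p1@(5,2) p2@(4,0) -> at (4,0): 1 [p2], cum=1
Step 4: p0@ESC p1@(5,1) p2@ESC -> at (4,0): 0 [-], cum=1
Step 5: p0@ESC p1@ESC p2@ESC -> at (4,0): 0 [-], cum=1
Total visits = 1

Answer: 1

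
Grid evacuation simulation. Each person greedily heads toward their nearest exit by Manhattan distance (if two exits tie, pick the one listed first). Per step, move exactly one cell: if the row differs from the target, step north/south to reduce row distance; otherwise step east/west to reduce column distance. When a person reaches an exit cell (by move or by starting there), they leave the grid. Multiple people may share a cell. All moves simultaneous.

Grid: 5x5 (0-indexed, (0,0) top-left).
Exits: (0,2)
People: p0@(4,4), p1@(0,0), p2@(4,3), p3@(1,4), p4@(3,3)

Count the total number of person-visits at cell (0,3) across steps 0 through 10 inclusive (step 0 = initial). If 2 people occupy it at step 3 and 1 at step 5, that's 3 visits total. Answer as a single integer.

Answer: 4

Derivation:
Step 0: p0@(4,4) p1@(0,0) p2@(4,3) p3@(1,4) p4@(3,3) -> at (0,3): 0 [-], cum=0
Step 1: p0@(3,4) p1@(0,1) p2@(3,3) p3@(0,4) p4@(2,3) -> at (0,3): 0 [-], cum=0
Step 2: p0@(2,4) p1@ESC p2@(2,3) p3@(0,3) p4@(1,3) -> at (0,3): 1 [p3], cum=1
Step 3: p0@(1,4) p1@ESC p2@(1,3) p3@ESC p4@(0,3) -> at (0,3): 1 [p4], cum=2
Step 4: p0@(0,4) p1@ESC p2@(0,3) p3@ESC p4@ESC -> at (0,3): 1 [p2], cum=3
Step 5: p0@(0,3) p1@ESC p2@ESC p3@ESC p4@ESC -> at (0,3): 1 [p0], cum=4
Step 6: p0@ESC p1@ESC p2@ESC p3@ESC p4@ESC -> at (0,3): 0 [-], cum=4
Total visits = 4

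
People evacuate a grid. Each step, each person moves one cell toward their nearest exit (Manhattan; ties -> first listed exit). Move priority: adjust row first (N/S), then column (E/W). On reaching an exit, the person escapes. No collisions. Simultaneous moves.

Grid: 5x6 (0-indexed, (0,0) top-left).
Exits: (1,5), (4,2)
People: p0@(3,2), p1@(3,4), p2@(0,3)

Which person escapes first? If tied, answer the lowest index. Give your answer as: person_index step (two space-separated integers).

Answer: 0 1

Derivation:
Step 1: p0:(3,2)->(4,2)->EXIT | p1:(3,4)->(2,4) | p2:(0,3)->(1,3)
Step 2: p0:escaped | p1:(2,4)->(1,4) | p2:(1,3)->(1,4)
Step 3: p0:escaped | p1:(1,4)->(1,5)->EXIT | p2:(1,4)->(1,5)->EXIT
Exit steps: [1, 3, 3]
First to escape: p0 at step 1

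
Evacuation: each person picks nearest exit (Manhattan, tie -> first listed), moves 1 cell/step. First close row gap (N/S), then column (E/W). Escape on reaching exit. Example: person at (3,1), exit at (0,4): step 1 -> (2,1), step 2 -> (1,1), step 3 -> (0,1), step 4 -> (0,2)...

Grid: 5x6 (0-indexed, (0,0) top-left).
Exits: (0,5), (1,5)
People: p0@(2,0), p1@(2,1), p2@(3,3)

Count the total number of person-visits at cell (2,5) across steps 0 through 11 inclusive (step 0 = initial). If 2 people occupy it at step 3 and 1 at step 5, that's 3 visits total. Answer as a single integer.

Answer: 0

Derivation:
Step 0: p0@(2,0) p1@(2,1) p2@(3,3) -> at (2,5): 0 [-], cum=0
Step 1: p0@(1,0) p1@(1,1) p2@(2,3) -> at (2,5): 0 [-], cum=0
Step 2: p0@(1,1) p1@(1,2) p2@(1,3) -> at (2,5): 0 [-], cum=0
Step 3: p0@(1,2) p1@(1,3) p2@(1,4) -> at (2,5): 0 [-], cum=0
Step 4: p0@(1,3) p1@(1,4) p2@ESC -> at (2,5): 0 [-], cum=0
Step 5: p0@(1,4) p1@ESC p2@ESC -> at (2,5): 0 [-], cum=0
Step 6: p0@ESC p1@ESC p2@ESC -> at (2,5): 0 [-], cum=0
Total visits = 0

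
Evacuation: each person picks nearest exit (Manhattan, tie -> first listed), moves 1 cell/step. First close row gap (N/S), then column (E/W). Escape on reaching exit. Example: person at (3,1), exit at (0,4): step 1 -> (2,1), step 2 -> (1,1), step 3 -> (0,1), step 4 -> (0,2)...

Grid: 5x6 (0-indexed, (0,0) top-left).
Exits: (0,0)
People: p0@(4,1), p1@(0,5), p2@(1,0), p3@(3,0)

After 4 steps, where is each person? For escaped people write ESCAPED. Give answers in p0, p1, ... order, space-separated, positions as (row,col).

Step 1: p0:(4,1)->(3,1) | p1:(0,5)->(0,4) | p2:(1,0)->(0,0)->EXIT | p3:(3,0)->(2,0)
Step 2: p0:(3,1)->(2,1) | p1:(0,4)->(0,3) | p2:escaped | p3:(2,0)->(1,0)
Step 3: p0:(2,1)->(1,1) | p1:(0,3)->(0,2) | p2:escaped | p3:(1,0)->(0,0)->EXIT
Step 4: p0:(1,1)->(0,1) | p1:(0,2)->(0,1) | p2:escaped | p3:escaped

(0,1) (0,1) ESCAPED ESCAPED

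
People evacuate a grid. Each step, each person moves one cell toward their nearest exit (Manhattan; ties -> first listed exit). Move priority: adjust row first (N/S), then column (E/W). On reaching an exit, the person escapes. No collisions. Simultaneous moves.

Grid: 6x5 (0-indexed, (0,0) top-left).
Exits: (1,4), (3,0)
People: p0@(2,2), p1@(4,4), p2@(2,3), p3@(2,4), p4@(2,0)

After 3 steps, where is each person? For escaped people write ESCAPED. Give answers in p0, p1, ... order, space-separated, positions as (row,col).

Step 1: p0:(2,2)->(1,2) | p1:(4,4)->(3,4) | p2:(2,3)->(1,3) | p3:(2,4)->(1,4)->EXIT | p4:(2,0)->(3,0)->EXIT
Step 2: p0:(1,2)->(1,3) | p1:(3,4)->(2,4) | p2:(1,3)->(1,4)->EXIT | p3:escaped | p4:escaped
Step 3: p0:(1,3)->(1,4)->EXIT | p1:(2,4)->(1,4)->EXIT | p2:escaped | p3:escaped | p4:escaped

ESCAPED ESCAPED ESCAPED ESCAPED ESCAPED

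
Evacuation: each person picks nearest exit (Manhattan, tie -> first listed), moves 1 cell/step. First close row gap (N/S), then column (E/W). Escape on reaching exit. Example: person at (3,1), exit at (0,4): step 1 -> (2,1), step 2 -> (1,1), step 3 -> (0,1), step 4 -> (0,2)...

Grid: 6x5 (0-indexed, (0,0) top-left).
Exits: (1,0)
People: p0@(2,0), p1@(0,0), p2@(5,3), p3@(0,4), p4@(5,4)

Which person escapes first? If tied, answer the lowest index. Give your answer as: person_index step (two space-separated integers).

Step 1: p0:(2,0)->(1,0)->EXIT | p1:(0,0)->(1,0)->EXIT | p2:(5,3)->(4,3) | p3:(0,4)->(1,4) | p4:(5,4)->(4,4)
Step 2: p0:escaped | p1:escaped | p2:(4,3)->(3,3) | p3:(1,4)->(1,3) | p4:(4,4)->(3,4)
Step 3: p0:escaped | p1:escaped | p2:(3,3)->(2,3) | p3:(1,3)->(1,2) | p4:(3,4)->(2,4)
Step 4: p0:escaped | p1:escaped | p2:(2,3)->(1,3) | p3:(1,2)->(1,1) | p4:(2,4)->(1,4)
Step 5: p0:escaped | p1:escaped | p2:(1,3)->(1,2) | p3:(1,1)->(1,0)->EXIT | p4:(1,4)->(1,3)
Step 6: p0:escaped | p1:escaped | p2:(1,2)->(1,1) | p3:escaped | p4:(1,3)->(1,2)
Step 7: p0:escaped | p1:escaped | p2:(1,1)->(1,0)->EXIT | p3:escaped | p4:(1,2)->(1,1)
Step 8: p0:escaped | p1:escaped | p2:escaped | p3:escaped | p4:(1,1)->(1,0)->EXIT
Exit steps: [1, 1, 7, 5, 8]
First to escape: p0 at step 1

Answer: 0 1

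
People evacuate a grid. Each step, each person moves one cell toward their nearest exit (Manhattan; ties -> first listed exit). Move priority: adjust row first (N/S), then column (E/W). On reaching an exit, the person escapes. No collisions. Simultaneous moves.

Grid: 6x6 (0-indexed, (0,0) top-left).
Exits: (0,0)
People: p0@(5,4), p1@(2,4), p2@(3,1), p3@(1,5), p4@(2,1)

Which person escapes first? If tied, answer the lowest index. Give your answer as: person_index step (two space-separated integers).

Answer: 4 3

Derivation:
Step 1: p0:(5,4)->(4,4) | p1:(2,4)->(1,4) | p2:(3,1)->(2,1) | p3:(1,5)->(0,5) | p4:(2,1)->(1,1)
Step 2: p0:(4,4)->(3,4) | p1:(1,4)->(0,4) | p2:(2,1)->(1,1) | p3:(0,5)->(0,4) | p4:(1,1)->(0,1)
Step 3: p0:(3,4)->(2,4) | p1:(0,4)->(0,3) | p2:(1,1)->(0,1) | p3:(0,4)->(0,3) | p4:(0,1)->(0,0)->EXIT
Step 4: p0:(2,4)->(1,4) | p1:(0,3)->(0,2) | p2:(0,1)->(0,0)->EXIT | p3:(0,3)->(0,2) | p4:escaped
Step 5: p0:(1,4)->(0,4) | p1:(0,2)->(0,1) | p2:escaped | p3:(0,2)->(0,1) | p4:escaped
Step 6: p0:(0,4)->(0,3) | p1:(0,1)->(0,0)->EXIT | p2:escaped | p3:(0,1)->(0,0)->EXIT | p4:escaped
Step 7: p0:(0,3)->(0,2) | p1:escaped | p2:escaped | p3:escaped | p4:escaped
Step 8: p0:(0,2)->(0,1) | p1:escaped | p2:escaped | p3:escaped | p4:escaped
Step 9: p0:(0,1)->(0,0)->EXIT | p1:escaped | p2:escaped | p3:escaped | p4:escaped
Exit steps: [9, 6, 4, 6, 3]
First to escape: p4 at step 3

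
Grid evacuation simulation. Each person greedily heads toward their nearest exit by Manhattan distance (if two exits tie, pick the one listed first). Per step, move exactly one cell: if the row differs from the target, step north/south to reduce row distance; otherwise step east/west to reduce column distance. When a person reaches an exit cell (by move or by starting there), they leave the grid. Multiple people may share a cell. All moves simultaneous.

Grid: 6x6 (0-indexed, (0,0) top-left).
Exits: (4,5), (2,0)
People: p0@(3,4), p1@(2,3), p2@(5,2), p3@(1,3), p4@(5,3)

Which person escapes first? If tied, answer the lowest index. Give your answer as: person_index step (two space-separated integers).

Step 1: p0:(3,4)->(4,4) | p1:(2,3)->(2,2) | p2:(5,2)->(4,2) | p3:(1,3)->(2,3) | p4:(5,3)->(4,3)
Step 2: p0:(4,4)->(4,5)->EXIT | p1:(2,2)->(2,1) | p2:(4,2)->(4,3) | p3:(2,3)->(2,2) | p4:(4,3)->(4,4)
Step 3: p0:escaped | p1:(2,1)->(2,0)->EXIT | p2:(4,3)->(4,4) | p3:(2,2)->(2,1) | p4:(4,4)->(4,5)->EXIT
Step 4: p0:escaped | p1:escaped | p2:(4,4)->(4,5)->EXIT | p3:(2,1)->(2,0)->EXIT | p4:escaped
Exit steps: [2, 3, 4, 4, 3]
First to escape: p0 at step 2

Answer: 0 2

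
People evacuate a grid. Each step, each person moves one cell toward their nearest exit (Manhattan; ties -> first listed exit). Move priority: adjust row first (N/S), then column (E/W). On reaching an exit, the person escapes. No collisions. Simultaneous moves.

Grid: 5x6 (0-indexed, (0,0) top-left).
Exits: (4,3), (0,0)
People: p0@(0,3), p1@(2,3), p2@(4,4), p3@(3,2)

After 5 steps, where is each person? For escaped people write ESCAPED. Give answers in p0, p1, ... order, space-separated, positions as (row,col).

Step 1: p0:(0,3)->(0,2) | p1:(2,3)->(3,3) | p2:(4,4)->(4,3)->EXIT | p3:(3,2)->(4,2)
Step 2: p0:(0,2)->(0,1) | p1:(3,3)->(4,3)->EXIT | p2:escaped | p3:(4,2)->(4,3)->EXIT
Step 3: p0:(0,1)->(0,0)->EXIT | p1:escaped | p2:escaped | p3:escaped

ESCAPED ESCAPED ESCAPED ESCAPED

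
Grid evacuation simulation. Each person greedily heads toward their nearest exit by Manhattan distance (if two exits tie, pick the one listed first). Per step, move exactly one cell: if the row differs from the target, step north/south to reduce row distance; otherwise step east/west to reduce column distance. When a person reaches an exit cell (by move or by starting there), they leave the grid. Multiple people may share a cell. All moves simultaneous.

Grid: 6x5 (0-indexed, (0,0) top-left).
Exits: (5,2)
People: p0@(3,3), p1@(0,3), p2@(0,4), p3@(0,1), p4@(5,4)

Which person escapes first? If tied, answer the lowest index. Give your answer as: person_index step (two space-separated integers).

Answer: 4 2

Derivation:
Step 1: p0:(3,3)->(4,3) | p1:(0,3)->(1,3) | p2:(0,4)->(1,4) | p3:(0,1)->(1,1) | p4:(5,4)->(5,3)
Step 2: p0:(4,3)->(5,3) | p1:(1,3)->(2,3) | p2:(1,4)->(2,4) | p3:(1,1)->(2,1) | p4:(5,3)->(5,2)->EXIT
Step 3: p0:(5,3)->(5,2)->EXIT | p1:(2,3)->(3,3) | p2:(2,4)->(3,4) | p3:(2,1)->(3,1) | p4:escaped
Step 4: p0:escaped | p1:(3,3)->(4,3) | p2:(3,4)->(4,4) | p3:(3,1)->(4,1) | p4:escaped
Step 5: p0:escaped | p1:(4,3)->(5,3) | p2:(4,4)->(5,4) | p3:(4,1)->(5,1) | p4:escaped
Step 6: p0:escaped | p1:(5,3)->(5,2)->EXIT | p2:(5,4)->(5,3) | p3:(5,1)->(5,2)->EXIT | p4:escaped
Step 7: p0:escaped | p1:escaped | p2:(5,3)->(5,2)->EXIT | p3:escaped | p4:escaped
Exit steps: [3, 6, 7, 6, 2]
First to escape: p4 at step 2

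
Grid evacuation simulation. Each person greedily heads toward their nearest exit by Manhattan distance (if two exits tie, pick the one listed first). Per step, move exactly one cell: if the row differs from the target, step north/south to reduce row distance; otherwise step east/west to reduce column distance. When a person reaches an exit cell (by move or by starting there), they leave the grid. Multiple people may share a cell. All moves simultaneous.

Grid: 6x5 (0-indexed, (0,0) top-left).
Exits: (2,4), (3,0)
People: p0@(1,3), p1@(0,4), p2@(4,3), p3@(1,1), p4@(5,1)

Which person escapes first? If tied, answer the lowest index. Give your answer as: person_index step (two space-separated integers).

Answer: 0 2

Derivation:
Step 1: p0:(1,3)->(2,3) | p1:(0,4)->(1,4) | p2:(4,3)->(3,3) | p3:(1,1)->(2,1) | p4:(5,1)->(4,1)
Step 2: p0:(2,3)->(2,4)->EXIT | p1:(1,4)->(2,4)->EXIT | p2:(3,3)->(2,3) | p3:(2,1)->(3,1) | p4:(4,1)->(3,1)
Step 3: p0:escaped | p1:escaped | p2:(2,3)->(2,4)->EXIT | p3:(3,1)->(3,0)->EXIT | p4:(3,1)->(3,0)->EXIT
Exit steps: [2, 2, 3, 3, 3]
First to escape: p0 at step 2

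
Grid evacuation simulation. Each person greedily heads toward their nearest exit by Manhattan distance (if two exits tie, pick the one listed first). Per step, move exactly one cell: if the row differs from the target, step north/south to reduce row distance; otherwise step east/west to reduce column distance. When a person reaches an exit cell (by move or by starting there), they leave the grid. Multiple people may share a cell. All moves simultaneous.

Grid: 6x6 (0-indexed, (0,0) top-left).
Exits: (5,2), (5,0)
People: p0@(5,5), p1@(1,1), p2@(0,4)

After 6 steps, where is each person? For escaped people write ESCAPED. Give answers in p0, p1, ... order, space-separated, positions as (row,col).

Step 1: p0:(5,5)->(5,4) | p1:(1,1)->(2,1) | p2:(0,4)->(1,4)
Step 2: p0:(5,4)->(5,3) | p1:(2,1)->(3,1) | p2:(1,4)->(2,4)
Step 3: p0:(5,3)->(5,2)->EXIT | p1:(3,1)->(4,1) | p2:(2,4)->(3,4)
Step 4: p0:escaped | p1:(4,1)->(5,1) | p2:(3,4)->(4,4)
Step 5: p0:escaped | p1:(5,1)->(5,2)->EXIT | p2:(4,4)->(5,4)
Step 6: p0:escaped | p1:escaped | p2:(5,4)->(5,3)

ESCAPED ESCAPED (5,3)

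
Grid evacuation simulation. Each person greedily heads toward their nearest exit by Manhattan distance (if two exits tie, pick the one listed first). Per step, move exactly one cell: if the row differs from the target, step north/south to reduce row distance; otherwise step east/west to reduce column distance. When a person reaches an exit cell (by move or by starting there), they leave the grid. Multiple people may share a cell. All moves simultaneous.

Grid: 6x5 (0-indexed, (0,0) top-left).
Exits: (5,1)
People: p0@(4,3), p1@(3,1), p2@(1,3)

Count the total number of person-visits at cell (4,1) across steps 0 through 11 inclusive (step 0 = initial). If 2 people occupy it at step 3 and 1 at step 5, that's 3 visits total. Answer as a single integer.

Step 0: p0@(4,3) p1@(3,1) p2@(1,3) -> at (4,1): 0 [-], cum=0
Step 1: p0@(5,3) p1@(4,1) p2@(2,3) -> at (4,1): 1 [p1], cum=1
Step 2: p0@(5,2) p1@ESC p2@(3,3) -> at (4,1): 0 [-], cum=1
Step 3: p0@ESC p1@ESC p2@(4,3) -> at (4,1): 0 [-], cum=1
Step 4: p0@ESC p1@ESC p2@(5,3) -> at (4,1): 0 [-], cum=1
Step 5: p0@ESC p1@ESC p2@(5,2) -> at (4,1): 0 [-], cum=1
Step 6: p0@ESC p1@ESC p2@ESC -> at (4,1): 0 [-], cum=1
Total visits = 1

Answer: 1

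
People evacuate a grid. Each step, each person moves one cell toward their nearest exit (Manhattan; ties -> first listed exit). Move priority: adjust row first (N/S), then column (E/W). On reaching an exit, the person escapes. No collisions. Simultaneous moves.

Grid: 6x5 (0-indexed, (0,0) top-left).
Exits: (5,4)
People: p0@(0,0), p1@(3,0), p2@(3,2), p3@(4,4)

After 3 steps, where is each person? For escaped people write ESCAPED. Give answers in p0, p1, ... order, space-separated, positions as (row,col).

Step 1: p0:(0,0)->(1,0) | p1:(3,0)->(4,0) | p2:(3,2)->(4,2) | p3:(4,4)->(5,4)->EXIT
Step 2: p0:(1,0)->(2,0) | p1:(4,0)->(5,0) | p2:(4,2)->(5,2) | p3:escaped
Step 3: p0:(2,0)->(3,0) | p1:(5,0)->(5,1) | p2:(5,2)->(5,3) | p3:escaped

(3,0) (5,1) (5,3) ESCAPED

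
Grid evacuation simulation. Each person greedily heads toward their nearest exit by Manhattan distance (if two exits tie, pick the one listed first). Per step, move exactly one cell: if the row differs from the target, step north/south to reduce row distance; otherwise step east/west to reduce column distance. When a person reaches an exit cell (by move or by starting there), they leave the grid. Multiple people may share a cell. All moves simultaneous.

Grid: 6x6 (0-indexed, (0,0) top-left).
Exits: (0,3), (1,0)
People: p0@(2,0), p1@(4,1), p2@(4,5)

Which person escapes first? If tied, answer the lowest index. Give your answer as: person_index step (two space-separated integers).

Step 1: p0:(2,0)->(1,0)->EXIT | p1:(4,1)->(3,1) | p2:(4,5)->(3,5)
Step 2: p0:escaped | p1:(3,1)->(2,1) | p2:(3,5)->(2,5)
Step 3: p0:escaped | p1:(2,1)->(1,1) | p2:(2,5)->(1,5)
Step 4: p0:escaped | p1:(1,1)->(1,0)->EXIT | p2:(1,5)->(0,5)
Step 5: p0:escaped | p1:escaped | p2:(0,5)->(0,4)
Step 6: p0:escaped | p1:escaped | p2:(0,4)->(0,3)->EXIT
Exit steps: [1, 4, 6]
First to escape: p0 at step 1

Answer: 0 1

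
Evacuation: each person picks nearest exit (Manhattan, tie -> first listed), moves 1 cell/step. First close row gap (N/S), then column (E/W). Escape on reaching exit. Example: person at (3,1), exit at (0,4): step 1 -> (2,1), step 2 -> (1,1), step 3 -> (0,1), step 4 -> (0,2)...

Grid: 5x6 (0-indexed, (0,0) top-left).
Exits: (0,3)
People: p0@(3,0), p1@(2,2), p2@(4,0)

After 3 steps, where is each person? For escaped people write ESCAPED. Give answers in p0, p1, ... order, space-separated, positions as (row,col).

Step 1: p0:(3,0)->(2,0) | p1:(2,2)->(1,2) | p2:(4,0)->(3,0)
Step 2: p0:(2,0)->(1,0) | p1:(1,2)->(0,2) | p2:(3,0)->(2,0)
Step 3: p0:(1,0)->(0,0) | p1:(0,2)->(0,3)->EXIT | p2:(2,0)->(1,0)

(0,0) ESCAPED (1,0)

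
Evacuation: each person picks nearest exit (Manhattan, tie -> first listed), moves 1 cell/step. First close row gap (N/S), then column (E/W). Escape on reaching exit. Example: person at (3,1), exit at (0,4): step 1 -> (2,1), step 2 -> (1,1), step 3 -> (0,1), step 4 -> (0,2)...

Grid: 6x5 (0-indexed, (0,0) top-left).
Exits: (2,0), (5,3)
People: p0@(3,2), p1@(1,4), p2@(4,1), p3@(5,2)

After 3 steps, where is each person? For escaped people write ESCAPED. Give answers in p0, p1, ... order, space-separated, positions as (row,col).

Step 1: p0:(3,2)->(2,2) | p1:(1,4)->(2,4) | p2:(4,1)->(3,1) | p3:(5,2)->(5,3)->EXIT
Step 2: p0:(2,2)->(2,1) | p1:(2,4)->(2,3) | p2:(3,1)->(2,1) | p3:escaped
Step 3: p0:(2,1)->(2,0)->EXIT | p1:(2,3)->(2,2) | p2:(2,1)->(2,0)->EXIT | p3:escaped

ESCAPED (2,2) ESCAPED ESCAPED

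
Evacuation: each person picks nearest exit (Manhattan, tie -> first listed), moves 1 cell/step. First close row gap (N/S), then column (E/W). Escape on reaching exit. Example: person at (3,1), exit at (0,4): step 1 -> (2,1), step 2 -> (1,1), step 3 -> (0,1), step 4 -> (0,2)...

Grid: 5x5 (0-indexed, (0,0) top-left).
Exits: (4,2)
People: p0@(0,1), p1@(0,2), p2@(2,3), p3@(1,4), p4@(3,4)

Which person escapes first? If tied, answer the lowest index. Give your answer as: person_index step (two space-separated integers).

Step 1: p0:(0,1)->(1,1) | p1:(0,2)->(1,2) | p2:(2,3)->(3,3) | p3:(1,4)->(2,4) | p4:(3,4)->(4,4)
Step 2: p0:(1,1)->(2,1) | p1:(1,2)->(2,2) | p2:(3,3)->(4,3) | p3:(2,4)->(3,4) | p4:(4,4)->(4,3)
Step 3: p0:(2,1)->(3,1) | p1:(2,2)->(3,2) | p2:(4,3)->(4,2)->EXIT | p3:(3,4)->(4,4) | p4:(4,3)->(4,2)->EXIT
Step 4: p0:(3,1)->(4,1) | p1:(3,2)->(4,2)->EXIT | p2:escaped | p3:(4,4)->(4,3) | p4:escaped
Step 5: p0:(4,1)->(4,2)->EXIT | p1:escaped | p2:escaped | p3:(4,3)->(4,2)->EXIT | p4:escaped
Exit steps: [5, 4, 3, 5, 3]
First to escape: p2 at step 3

Answer: 2 3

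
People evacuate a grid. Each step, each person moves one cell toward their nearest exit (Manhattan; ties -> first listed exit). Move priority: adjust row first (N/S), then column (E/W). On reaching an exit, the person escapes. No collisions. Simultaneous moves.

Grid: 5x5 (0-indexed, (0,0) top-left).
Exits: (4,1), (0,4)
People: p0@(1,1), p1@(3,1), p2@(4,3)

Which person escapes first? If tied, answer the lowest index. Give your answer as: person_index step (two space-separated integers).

Answer: 1 1

Derivation:
Step 1: p0:(1,1)->(2,1) | p1:(3,1)->(4,1)->EXIT | p2:(4,3)->(4,2)
Step 2: p0:(2,1)->(3,1) | p1:escaped | p2:(4,2)->(4,1)->EXIT
Step 3: p0:(3,1)->(4,1)->EXIT | p1:escaped | p2:escaped
Exit steps: [3, 1, 2]
First to escape: p1 at step 1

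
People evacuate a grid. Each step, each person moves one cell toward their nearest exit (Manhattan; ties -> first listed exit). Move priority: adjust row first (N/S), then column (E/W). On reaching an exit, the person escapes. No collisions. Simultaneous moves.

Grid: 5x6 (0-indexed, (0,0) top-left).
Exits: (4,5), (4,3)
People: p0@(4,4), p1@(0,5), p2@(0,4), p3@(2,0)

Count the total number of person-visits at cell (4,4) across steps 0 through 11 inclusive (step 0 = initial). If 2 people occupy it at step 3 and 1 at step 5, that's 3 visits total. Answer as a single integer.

Step 0: p0@(4,4) p1@(0,5) p2@(0,4) p3@(2,0) -> at (4,4): 1 [p0], cum=1
Step 1: p0@ESC p1@(1,5) p2@(1,4) p3@(3,0) -> at (4,4): 0 [-], cum=1
Step 2: p0@ESC p1@(2,5) p2@(2,4) p3@(4,0) -> at (4,4): 0 [-], cum=1
Step 3: p0@ESC p1@(3,5) p2@(3,4) p3@(4,1) -> at (4,4): 0 [-], cum=1
Step 4: p0@ESC p1@ESC p2@(4,4) p3@(4,2) -> at (4,4): 1 [p2], cum=2
Step 5: p0@ESC p1@ESC p2@ESC p3@ESC -> at (4,4): 0 [-], cum=2
Total visits = 2

Answer: 2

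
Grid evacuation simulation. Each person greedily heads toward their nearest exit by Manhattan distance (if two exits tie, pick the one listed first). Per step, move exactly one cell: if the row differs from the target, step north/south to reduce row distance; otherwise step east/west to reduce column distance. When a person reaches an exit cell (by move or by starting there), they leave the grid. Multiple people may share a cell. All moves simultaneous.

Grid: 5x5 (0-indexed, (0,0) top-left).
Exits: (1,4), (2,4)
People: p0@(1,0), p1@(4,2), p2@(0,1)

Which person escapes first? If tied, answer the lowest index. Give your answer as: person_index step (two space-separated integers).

Answer: 0 4

Derivation:
Step 1: p0:(1,0)->(1,1) | p1:(4,2)->(3,2) | p2:(0,1)->(1,1)
Step 2: p0:(1,1)->(1,2) | p1:(3,2)->(2,2) | p2:(1,1)->(1,2)
Step 3: p0:(1,2)->(1,3) | p1:(2,2)->(2,3) | p2:(1,2)->(1,3)
Step 4: p0:(1,3)->(1,4)->EXIT | p1:(2,3)->(2,4)->EXIT | p2:(1,3)->(1,4)->EXIT
Exit steps: [4, 4, 4]
First to escape: p0 at step 4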